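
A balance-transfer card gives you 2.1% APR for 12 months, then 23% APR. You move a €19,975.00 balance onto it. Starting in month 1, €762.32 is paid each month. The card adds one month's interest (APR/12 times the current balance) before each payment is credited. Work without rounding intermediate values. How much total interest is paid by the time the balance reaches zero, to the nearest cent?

€2,400.92

Promo months 1–12 at r₀ = 2.1%/12 = 0.00175; months 13+ at r₁ = 23%/12 = 0.0191667.
After month 12: iterate B ← B·(1+r₀) − €762.32 for 12 months → €11,162.13.
Then at r₁ with €762.32/mo: n₂ = −ln(1 − r₁·B/P)/ln(1+r₁) ≈ 17.35 → 18 more payments.
Total paid = 29·€762.32 + €268.64 = €22,375.92; interest = €22,375.92 − €19,975.00 = €2,400.92.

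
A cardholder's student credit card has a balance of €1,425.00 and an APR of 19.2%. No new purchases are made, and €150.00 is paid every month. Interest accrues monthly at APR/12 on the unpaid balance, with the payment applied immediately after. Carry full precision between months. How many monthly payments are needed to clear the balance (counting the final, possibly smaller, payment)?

Monthly rate r = 19.2%/12 = 1.6% = 0.016.
Recurrence: B ← B·(1+r) − €150.00.
Month 1: interest €22.80; balance after payment €1,297.80.
Month 2: interest €20.76; balance after payment €1,168.56.
Closed form: n = −ln(1 − rB₀/P)/ln(1+r) = −ln(0.848)/ln(1.016) ≈ 10.387, so the balance reaches zero during payment 11.

11 months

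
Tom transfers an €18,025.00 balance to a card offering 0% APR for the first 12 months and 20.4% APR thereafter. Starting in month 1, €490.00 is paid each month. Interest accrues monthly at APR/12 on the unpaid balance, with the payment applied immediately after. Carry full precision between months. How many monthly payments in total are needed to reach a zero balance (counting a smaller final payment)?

Promo months 1–12 at r₀ = 0%/12 = 0; months 13+ at r₁ = 20.4%/12 = 0.017.
After month 12 (no interest yet): B = €18,025.00 − 12·€490.00 = €12,145.00.
Then at r₁ with €490.00/mo: n₂ = −ln(1 − r₁·B/P)/ln(1+r₁) ≈ 32.45 → 33 more payments.

45 payments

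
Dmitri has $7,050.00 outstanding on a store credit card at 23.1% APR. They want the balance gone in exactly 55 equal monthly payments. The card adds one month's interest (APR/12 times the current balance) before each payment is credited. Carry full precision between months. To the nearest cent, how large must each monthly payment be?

$208.92

Monthly rate r = 23.1%/12 = 1.925% = 0.01925.
Level-payment amortization: P = B₀·r / (1 − (1+r)^(−n)) = 7050.00·0.01925 / (1 − 1.01925^(−55)).
Denominator 1 − (1+r)^(−55) = 0.649602989.
P = 135.713 / 0.649602989 ≈ 208.92.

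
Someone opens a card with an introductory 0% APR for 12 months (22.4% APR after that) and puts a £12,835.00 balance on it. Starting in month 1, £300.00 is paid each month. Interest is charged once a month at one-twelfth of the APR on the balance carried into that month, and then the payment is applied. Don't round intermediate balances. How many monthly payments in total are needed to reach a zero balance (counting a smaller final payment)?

Promo months 1–12 at r₀ = 0%/12 = 0; months 13+ at r₁ = 22.4%/12 = 0.0186667.
After month 12 (no interest yet): B = £12,835.00 − 12·£300.00 = £9,235.00.
Then at r₁ with £300.00/mo: n₂ = −ln(1 − r₁·B/P)/ln(1+r₁) ≈ 46.22 → 47 more payments.

59 payments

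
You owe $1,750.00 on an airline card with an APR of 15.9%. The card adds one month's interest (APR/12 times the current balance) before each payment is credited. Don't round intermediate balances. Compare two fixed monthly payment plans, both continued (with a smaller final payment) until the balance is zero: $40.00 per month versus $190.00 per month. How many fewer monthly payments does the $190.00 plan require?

56 fewer payments

Monthly rate r = 15.9%/12 = 1.325% = 0.01325.
At $40.00/mo: n = ⌈−ln(1 − rB₀/P)/ln(1+r)⌉ = 66 payments (last $33.96); total interest = total paid − $1,750.00 = $883.96.
At $190.00/mo: 10 payments (last $168.82); total interest $128.82.
Payments saved = 66 − 10 = 56.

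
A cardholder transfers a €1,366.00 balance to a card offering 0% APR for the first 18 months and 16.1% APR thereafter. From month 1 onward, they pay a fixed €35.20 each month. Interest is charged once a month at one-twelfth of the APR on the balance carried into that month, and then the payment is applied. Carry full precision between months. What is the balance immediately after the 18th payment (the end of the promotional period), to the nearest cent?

€732.40

Promo months 1–18 at r₀ = 0%/12 = 0; months 19+ at r₁ = 16.1%/12 = 0.0134167.
After month 18 (no interest yet): B = €1,366.00 − 18·€35.20 = €732.40.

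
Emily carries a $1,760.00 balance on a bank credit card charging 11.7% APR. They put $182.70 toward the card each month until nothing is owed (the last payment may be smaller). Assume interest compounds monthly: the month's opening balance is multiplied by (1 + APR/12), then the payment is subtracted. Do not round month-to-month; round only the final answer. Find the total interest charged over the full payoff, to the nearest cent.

$97.34

Monthly rate r = 11.7%/12 = 0.975% = 0.00975.
Payoff takes n = ⌈−ln(1 − rB₀/P)/ln(1+r)⌉ = ⌈10.165⌉ = 11 payments; the last is $30.34.
Total paid = 10·$182.70 + $30.34 = $1,857.34.
Total interest = total paid − principal = $1,857.34 − $1,760.00 = $97.34.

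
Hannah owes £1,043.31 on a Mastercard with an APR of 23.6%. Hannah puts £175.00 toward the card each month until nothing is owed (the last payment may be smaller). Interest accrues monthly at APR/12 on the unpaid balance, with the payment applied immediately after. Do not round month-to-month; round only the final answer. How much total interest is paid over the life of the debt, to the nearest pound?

Monthly rate r = 23.6%/12 = 1.96667% = 0.0196667.
Payoff takes n = ⌈−ln(1 − rB₀/P)/ln(1+r)⌉ = ⌈6.403⌉ = 7 payments; the last is £71.01.
Total paid = 6·£175.00 + £71.01 = £1,121.01.
Total interest = total paid − principal = £1,121.01 − £1,043.31 = £77.70.

£78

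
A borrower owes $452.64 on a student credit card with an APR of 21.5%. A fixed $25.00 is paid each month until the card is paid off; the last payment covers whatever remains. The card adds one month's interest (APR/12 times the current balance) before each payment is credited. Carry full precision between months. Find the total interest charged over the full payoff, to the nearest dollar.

Monthly rate r = 21.5%/12 = 1.79167% = 0.0179167.
Payoff takes n = ⌈−ln(1 − rB₀/P)/ln(1+r)⌉ = ⌈22.083⌉ = 23 payments; the last is $2.08.
Total paid = 22·$25.00 + $2.08 = $552.08.
Total interest = total paid − principal = $552.08 − $452.64 = $99.44.

$99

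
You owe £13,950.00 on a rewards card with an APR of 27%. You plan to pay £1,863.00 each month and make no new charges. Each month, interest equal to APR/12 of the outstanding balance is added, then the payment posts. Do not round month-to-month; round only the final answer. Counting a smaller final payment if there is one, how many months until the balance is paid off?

Monthly rate r = 27%/12 = 2.25% = 0.0225.
Recurrence: B ← B·(1+r) − £1,863.00.
Month 1: interest £313.88; balance after payment £12,400.88.
Month 2: interest £279.02; balance after payment £10,816.89.
Closed form: n = −ln(1 − rB₀/P)/ln(1+r) = −ln(0.83152)/ln(1.0225) ≈ 8.292, so the balance reaches zero during payment 9.

9 months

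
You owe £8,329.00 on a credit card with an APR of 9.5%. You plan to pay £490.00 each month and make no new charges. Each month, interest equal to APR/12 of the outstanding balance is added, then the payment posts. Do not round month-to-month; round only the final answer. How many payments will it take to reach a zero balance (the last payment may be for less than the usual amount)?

Monthly rate r = 9.5%/12 = 0.791667% = 0.00791667.
Recurrence: B ← B·(1+r) − £490.00.
Month 1: interest £65.94; balance after payment £7,904.94.
Month 2: interest £62.58; balance after payment £7,477.52.
Closed form: n = −ln(1 − rB₀/P)/ln(1+r) = −ln(0.86543)/ln(1.00792) ≈ 18.328, so the balance reaches zero during payment 19.

19 payments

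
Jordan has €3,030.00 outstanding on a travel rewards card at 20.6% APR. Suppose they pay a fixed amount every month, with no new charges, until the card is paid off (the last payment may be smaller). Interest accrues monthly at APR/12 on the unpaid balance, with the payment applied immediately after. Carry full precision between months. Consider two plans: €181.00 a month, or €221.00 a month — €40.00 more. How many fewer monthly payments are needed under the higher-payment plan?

4 fewer payments

Monthly rate r = 20.6%/12 = 1.71667% = 0.0171667.
At €181.00/mo: n = ⌈−ln(1 − rB₀/P)/ln(1+r)⌉ = 20 payments (last €163.92); total interest = total paid − €3,030.00 = €572.92.
At €221.00/mo: 16 payments (last €169.62); total interest €454.62.
Payments saved = 20 − 16 = 4.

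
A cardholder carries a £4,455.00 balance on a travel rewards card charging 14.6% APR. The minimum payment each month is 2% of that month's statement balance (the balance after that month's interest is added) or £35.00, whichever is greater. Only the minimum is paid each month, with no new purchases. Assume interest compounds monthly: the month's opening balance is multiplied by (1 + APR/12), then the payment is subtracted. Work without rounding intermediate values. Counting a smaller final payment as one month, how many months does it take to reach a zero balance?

Monthly rate r = 14.6%/12 = 1.21667% = 0.0121667.
While 2% of the post-interest balance exceeds £35.00, each month B ← (B·(1+r))·(1 − 0.02), i.e. B shrinks by the factor (1+r)·0.98 = 0.99192.
This holds for months 1–117. Entering month 118 the balance is £1,724.99; 2% of the post-interest balance is now below £35.00, so the flat £35.00 minimum applies from here.
From month 118 a fixed £35.00 at rate r clears £1,724.99 in 76 more payments. Total: 117 + 76 = 193 months.

193 months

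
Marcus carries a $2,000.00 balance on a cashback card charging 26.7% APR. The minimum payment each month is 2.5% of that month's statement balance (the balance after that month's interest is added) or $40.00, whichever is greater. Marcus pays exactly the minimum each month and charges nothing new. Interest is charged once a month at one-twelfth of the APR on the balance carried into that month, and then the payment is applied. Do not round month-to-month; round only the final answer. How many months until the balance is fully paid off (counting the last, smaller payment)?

Monthly rate r = 26.7%/12 = 2.225% = 0.02225.
While 2.5% of the post-interest balance exceeds $40.00, each month B ← (B·(1+r))·(1 − 0.025), i.e. B shrinks by the factor (1+r)·0.975 = 0.99669.
This holds for months 1–75. Entering month 76 the balance is $1,560.13; 2.5% of the post-interest balance is now below $40.00, so the flat $40.00 minimum applies from here.
From month 76 a fixed $40.00 at rate r clears $1,560.13 in 92 more payments. Total: 75 + 92 = 167 months.

167 months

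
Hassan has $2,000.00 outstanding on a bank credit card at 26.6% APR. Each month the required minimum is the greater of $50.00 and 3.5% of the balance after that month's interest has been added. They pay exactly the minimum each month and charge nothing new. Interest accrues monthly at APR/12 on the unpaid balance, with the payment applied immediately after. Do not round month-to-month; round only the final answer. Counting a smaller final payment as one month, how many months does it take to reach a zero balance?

71 months

Monthly rate r = 26.6%/12 = 2.21667% = 0.0221667.
While 3.5% of the post-interest balance exceeds $50.00, each month B ← (B·(1+r))·(1 − 0.035), i.e. B shrinks by the factor (1+r)·0.965 = 0.98639.
This holds for months 1–27. Entering month 28 the balance is $1,381.51; 3.5% of the post-interest balance is now below $50.00, so the flat $50.00 minimum applies from here.
From month 28 a fixed $50.00 at rate r clears $1,381.51 in 44 more payments. Total: 27 + 44 = 71 months.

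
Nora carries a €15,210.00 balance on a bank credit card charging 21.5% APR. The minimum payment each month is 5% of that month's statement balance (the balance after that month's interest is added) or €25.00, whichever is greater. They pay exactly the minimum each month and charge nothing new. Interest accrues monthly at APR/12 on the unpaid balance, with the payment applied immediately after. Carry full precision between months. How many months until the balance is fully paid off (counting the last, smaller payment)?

127 months

Monthly rate r = 21.5%/12 = 1.79167% = 0.0179167.
While 5% of the post-interest balance exceeds €25.00, each month B ← (B·(1+r))·(1 − 0.05), i.e. B shrinks by the factor (1+r)·0.95 = 0.96702.
This holds for months 1–103. Entering month 104 the balance is €480.86; 5% of the post-interest balance is now below €25.00, so the flat €25.00 minimum applies from here.
From month 104 a fixed €25.00 at rate r clears €480.86 in 24 more payments. Total: 103 + 24 = 127 months.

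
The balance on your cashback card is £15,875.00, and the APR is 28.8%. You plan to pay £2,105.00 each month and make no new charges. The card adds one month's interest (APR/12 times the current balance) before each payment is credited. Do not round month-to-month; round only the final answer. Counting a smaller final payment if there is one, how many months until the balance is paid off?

Monthly rate r = 28.8%/12 = 2.4% = 0.024.
Recurrence: B ← B·(1+r) − £2,105.00.
Month 1: interest £381.00; balance after payment £14,151.00.
Month 2: interest £339.62; balance after payment £12,385.62.
Closed form: n = −ln(1 − rB₀/P)/ln(1+r) = −ln(0.819)/ln(1.024) ≈ 8.419, so the balance reaches zero during payment 9.

9 months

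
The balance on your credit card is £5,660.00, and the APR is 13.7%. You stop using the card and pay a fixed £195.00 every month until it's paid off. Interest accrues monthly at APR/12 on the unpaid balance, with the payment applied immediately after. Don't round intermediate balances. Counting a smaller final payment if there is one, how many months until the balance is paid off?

36 payments

Monthly rate r = 13.7%/12 = 1.14167% = 0.0114167.
Recurrence: B ← B·(1+r) − £195.00.
Month 1: interest £64.62; balance after payment £5,529.62.
Month 2: interest £63.13; balance after payment £5,397.75.
Closed form: n = −ln(1 − rB₀/P)/ln(1+r) = −ln(0.66862)/ln(1.01142) ≈ 35.459, so the balance reaches zero during payment 36.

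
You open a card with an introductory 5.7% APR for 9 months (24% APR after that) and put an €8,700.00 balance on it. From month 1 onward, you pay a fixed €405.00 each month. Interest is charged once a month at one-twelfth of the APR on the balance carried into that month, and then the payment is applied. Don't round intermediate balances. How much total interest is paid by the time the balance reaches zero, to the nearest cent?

Promo months 1–9 at r₀ = 5.7%/12 = 0.00475; months 10+ at r₁ = 24%/12 = 0.02.
After month 9: iterate B ← B·(1+r₀) − €405.00 for 9 months → €5,364.04.
Then at r₁ with €405.00/mo: n₂ = −ln(1 − r₁·B/P)/ln(1+r₁) ≈ 15.54 → 16 more payments.
Total paid = 24·€405.00 + €219.77 = €9,939.77; interest = €9,939.77 − €8,700.00 = €1,239.77.

€1,239.77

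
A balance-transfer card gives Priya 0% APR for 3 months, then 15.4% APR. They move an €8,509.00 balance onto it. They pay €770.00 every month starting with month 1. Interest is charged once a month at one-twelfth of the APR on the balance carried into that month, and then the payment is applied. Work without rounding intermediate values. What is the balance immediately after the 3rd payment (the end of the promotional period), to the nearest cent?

Promo months 1–3 at r₀ = 0%/12 = 0; months 4+ at r₁ = 15.4%/12 = 0.0128333.
After month 3 (no interest yet): B = €8,509.00 − 3·€770.00 = €6,199.00.

€6,199.00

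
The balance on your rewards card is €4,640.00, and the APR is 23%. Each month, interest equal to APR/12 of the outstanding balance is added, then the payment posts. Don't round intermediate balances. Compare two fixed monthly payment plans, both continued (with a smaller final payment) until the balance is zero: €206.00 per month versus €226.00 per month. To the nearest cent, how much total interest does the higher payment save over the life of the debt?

€179.06

Monthly rate r = 23%/12 = 1.91667% = 0.0191667.
At €206.00/mo: n = ⌈−ln(1 − rB₀/P)/ln(1+r)⌉ = 30 payments (last €158.32); total interest = total paid − €4,640.00 = €1,492.32.
At €226.00/mo: 27 payments (last €77.26); total interest €1,313.26.
Interest saved = €1,492.32 − €1,313.26 = €179.06.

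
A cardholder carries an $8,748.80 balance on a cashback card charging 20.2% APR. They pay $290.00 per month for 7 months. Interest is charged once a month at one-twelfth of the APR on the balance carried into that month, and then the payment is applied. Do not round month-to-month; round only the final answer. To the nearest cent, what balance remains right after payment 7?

$7,697.81

Monthly rate r = 20.2%/12 = 1.68333% = 0.0168333.
Each month: B ← B·(1+r) − $290.00.
Month 1: interest $147.27; balance after payment $8,606.07.
Month 2: interest $144.87; balance after payment $8,460.94.
Month 3: interest $142.43; balance after payment $8,313.37.
Month 4: interest $139.94; balance after payment $8,163.31.
Month 5: interest $137.42; balance after payment $8,010.72.
Month 6: interest $134.85; balance after payment $7,855.57.
Month 7: interest $132.24; balance after payment $7,697.81.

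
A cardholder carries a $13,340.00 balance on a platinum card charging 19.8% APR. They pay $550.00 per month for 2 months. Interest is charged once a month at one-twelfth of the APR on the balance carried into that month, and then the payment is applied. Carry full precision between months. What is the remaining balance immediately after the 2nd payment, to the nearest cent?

$12,674.78

Monthly rate r = 19.8%/12 = 1.65% = 0.0165.
Each month: B ← B·(1+r) − $550.00.
Month 1: interest $220.11; balance after payment $13,010.11.
Month 2: interest $214.67; balance after payment $12,674.78.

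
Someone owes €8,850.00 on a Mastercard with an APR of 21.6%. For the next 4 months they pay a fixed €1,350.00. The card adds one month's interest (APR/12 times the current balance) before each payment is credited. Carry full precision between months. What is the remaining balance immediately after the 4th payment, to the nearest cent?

Monthly rate r = 21.6%/12 = 1.8% = 0.018.
Each month: B ← B·(1+r) − €1,350.00.
Month 1: interest €159.30; balance after payment €7,659.30.
Month 2: interest €137.87; balance after payment €6,447.17.
Month 3: interest €116.05; balance after payment €5,213.22.
Month 4: interest €93.84; balance after payment €3,957.05.

€3,957.05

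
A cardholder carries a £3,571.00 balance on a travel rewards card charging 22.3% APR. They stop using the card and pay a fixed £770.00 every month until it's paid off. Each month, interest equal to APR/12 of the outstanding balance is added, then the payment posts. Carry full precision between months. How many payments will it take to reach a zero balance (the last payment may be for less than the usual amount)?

5 months

Monthly rate r = 22.3%/12 = 1.85833% = 0.0185833.
Recurrence: B ← B·(1+r) − £770.00.
Month 1: interest £66.36; balance after payment £2,867.36.
Month 2: interest £53.29; balance after payment £2,150.65.
Month 3: interest £39.97; balance after payment £1,420.61.
Month 4: interest £26.40; balance after payment £677.01.
Month 5: interest £12.58; balance after payment £0.00.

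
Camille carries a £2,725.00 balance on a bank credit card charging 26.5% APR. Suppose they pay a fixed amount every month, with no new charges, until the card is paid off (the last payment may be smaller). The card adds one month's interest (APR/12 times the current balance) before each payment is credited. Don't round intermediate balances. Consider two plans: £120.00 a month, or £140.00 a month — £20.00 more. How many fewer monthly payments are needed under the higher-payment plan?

6 fewer payments

Monthly rate r = 26.5%/12 = 2.20833% = 0.0220833.
At £120.00/mo: n = ⌈−ln(1 − rB₀/P)/ln(1+r)⌉ = 32 payments (last £104.36); total interest = total paid − £2,725.00 = £1,099.36.
At £140.00/mo: 26 payments (last £101.29); total interest £876.29.
Payments saved = 32 − 26 = 6.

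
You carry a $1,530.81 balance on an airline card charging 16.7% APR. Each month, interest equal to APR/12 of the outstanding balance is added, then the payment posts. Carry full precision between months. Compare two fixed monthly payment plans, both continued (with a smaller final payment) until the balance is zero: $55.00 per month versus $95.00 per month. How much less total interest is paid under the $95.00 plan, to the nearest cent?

Monthly rate r = 16.7%/12 = 1.39167% = 0.0139167.
At $55.00/mo: n = ⌈−ln(1 − rB₀/P)/ln(1+r)⌉ = 36 payments (last $24.86); total interest = total paid − $1,530.81 = $419.05.
At $95.00/mo: 19 payments (last $35.57); total interest $214.76.
Interest saved = $419.05 − $214.76 = $204.29.

$204.29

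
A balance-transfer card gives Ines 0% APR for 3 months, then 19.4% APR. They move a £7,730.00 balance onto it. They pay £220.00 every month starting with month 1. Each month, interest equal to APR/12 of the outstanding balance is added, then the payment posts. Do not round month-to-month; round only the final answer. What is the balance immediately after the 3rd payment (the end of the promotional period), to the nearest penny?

Promo months 1–3 at r₀ = 0%/12 = 0; months 4+ at r₁ = 19.4%/12 = 0.0161667.
After month 3 (no interest yet): B = £7,730.00 − 3·£220.00 = £7,070.00.

£7,070.00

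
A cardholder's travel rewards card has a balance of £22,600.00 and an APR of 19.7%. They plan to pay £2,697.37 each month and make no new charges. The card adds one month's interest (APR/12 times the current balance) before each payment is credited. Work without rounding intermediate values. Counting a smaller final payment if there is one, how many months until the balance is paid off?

Monthly rate r = 19.7%/12 = 1.64167% = 0.0164167.
Recurrence: B ← B·(1+r) − £2,697.37.
Month 1: interest £371.02; balance after payment £20,273.65.
Month 2: interest £332.83; balance after payment £17,909.10.
Closed form: n = −ln(1 − rB₀/P)/ln(1+r) = −ln(0.86245)/ln(1.01642) ≈ 9.088, so the balance reaches zero during payment 10.

10 months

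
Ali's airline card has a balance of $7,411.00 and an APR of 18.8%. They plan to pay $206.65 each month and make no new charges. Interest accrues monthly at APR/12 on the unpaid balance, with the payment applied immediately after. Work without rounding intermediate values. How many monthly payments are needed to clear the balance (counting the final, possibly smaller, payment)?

54 months

Monthly rate r = 18.8%/12 = 1.56667% = 0.0156667.
Recurrence: B ← B·(1+r) − $206.65.
Month 1: interest $116.11; balance after payment $7,320.46.
Month 2: interest $114.69; balance after payment $7,228.49.
Closed form: n = −ln(1 − rB₀/P)/ln(1+r) = −ln(0.43815)/ln(1.01567) ≈ 53.083, so the balance reaches zero during payment 54.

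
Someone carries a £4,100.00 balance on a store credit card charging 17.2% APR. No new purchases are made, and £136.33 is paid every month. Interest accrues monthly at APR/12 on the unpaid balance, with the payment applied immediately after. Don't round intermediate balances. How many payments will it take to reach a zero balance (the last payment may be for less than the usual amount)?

40 months

Monthly rate r = 17.2%/12 = 1.43333% = 0.0143333.
Recurrence: B ← B·(1+r) − £136.33.
Month 1: interest £58.77; balance after payment £4,022.44.
Month 2: interest £57.65; balance after payment £3,943.76.
Closed form: n = −ln(1 − rB₀/P)/ln(1+r) = −ln(0.56894)/ln(1.01433) ≈ 39.629, so the balance reaches zero during payment 40.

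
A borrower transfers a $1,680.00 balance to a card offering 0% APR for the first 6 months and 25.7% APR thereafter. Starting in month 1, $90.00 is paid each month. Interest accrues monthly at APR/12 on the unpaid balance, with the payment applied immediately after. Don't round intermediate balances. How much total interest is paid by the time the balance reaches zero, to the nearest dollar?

$204

Promo months 1–6 at r₀ = 0%/12 = 0; months 7+ at r₁ = 25.7%/12 = 0.0214167.
After month 6 (no interest yet): B = $1,680.00 − 6·$90.00 = $1,140.00.
Then at r₁ with $90.00/mo: n₂ = −ln(1 − r₁·B/P)/ln(1+r₁) ≈ 14.93 → 15 more payments.
Total paid = 20·$90.00 + $84.13 = $1,884.13; interest = $1,884.13 − $1,680.00 = $204.13.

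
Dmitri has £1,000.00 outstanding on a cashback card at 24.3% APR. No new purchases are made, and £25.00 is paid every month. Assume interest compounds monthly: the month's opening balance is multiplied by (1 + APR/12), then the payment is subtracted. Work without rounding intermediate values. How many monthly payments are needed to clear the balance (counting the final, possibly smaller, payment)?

83 months

Monthly rate r = 24.3%/12 = 2.025% = 0.02025.
Recurrence: B ← B·(1+r) − £25.00.
Month 1: interest £20.25; balance after payment £995.25.
Month 2: interest £20.15; balance after payment £990.40.
Closed form: n = −ln(1 − rB₀/P)/ln(1+r) = −ln(0.19)/ln(1.02025) ≈ 82.839, so the balance reaches zero during payment 83.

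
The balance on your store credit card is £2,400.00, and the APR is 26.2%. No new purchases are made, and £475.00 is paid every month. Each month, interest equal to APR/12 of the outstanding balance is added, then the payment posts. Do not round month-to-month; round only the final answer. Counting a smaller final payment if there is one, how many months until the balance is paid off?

Monthly rate r = 26.2%/12 = 2.18333% = 0.0218333.
Recurrence: B ← B·(1+r) − £475.00.
Month 1: interest £52.40; balance after payment £1,977.40.
Month 2: interest £43.17; balance after payment £1,545.57.
Month 3: interest £33.75; balance after payment £1,104.32.
Month 4: interest £24.11; balance after payment £653.43.
Month 5: interest £14.27; balance after payment £192.70.
Month 6: interest £4.21; balance after payment £0.00.

6 payments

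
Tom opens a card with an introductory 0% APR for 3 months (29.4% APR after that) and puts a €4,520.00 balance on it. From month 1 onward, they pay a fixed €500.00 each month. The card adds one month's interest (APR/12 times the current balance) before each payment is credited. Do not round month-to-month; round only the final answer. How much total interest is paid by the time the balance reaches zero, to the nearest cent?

Promo months 1–3 at r₀ = 0%/12 = 0; months 4+ at r₁ = 29.4%/12 = 0.0245.
After month 3 (no interest yet): B = €4,520.00 − 3·€500.00 = €3,020.00.
Then at r₁ with €500.00/mo: n₂ = −ln(1 − r₁·B/P)/ln(1+r₁) ≈ 6.62 → 7 more payments.
Total paid = 9·€500.00 + €309.58 = €4,809.58; interest = €4,809.58 − €4,520.00 = €289.58.

€289.58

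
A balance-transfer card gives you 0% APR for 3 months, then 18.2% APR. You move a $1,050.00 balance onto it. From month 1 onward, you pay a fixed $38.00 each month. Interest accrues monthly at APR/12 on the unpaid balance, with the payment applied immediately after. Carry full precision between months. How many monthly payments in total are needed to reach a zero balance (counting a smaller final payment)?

Promo months 1–3 at r₀ = 0%/12 = 0; months 4+ at r₁ = 18.2%/12 = 0.0151667.
After month 3 (no interest yet): B = $1,050.00 − 3·$38.00 = $936.00.
Then at r₁ with $38.00/mo: n₂ = −ln(1 − r₁·B/P)/ln(1+r₁) ≈ 31.07 → 32 more payments.

35 payments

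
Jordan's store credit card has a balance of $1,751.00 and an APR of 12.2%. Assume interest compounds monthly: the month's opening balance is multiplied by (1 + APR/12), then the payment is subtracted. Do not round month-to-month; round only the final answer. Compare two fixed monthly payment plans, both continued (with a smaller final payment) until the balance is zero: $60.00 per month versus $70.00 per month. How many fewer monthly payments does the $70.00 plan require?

5 fewer payments

Monthly rate r = 12.2%/12 = 1.01667% = 0.0101667.
At $60.00/mo: n = ⌈−ln(1 − rB₀/P)/ln(1+r)⌉ = 35 payments (last $47.78); total interest = total paid − $1,751.00 = $336.78.
At $70.00/mo: 30 payments (last $0.72); total interest $279.72.
Payments saved = 35 − 30 = 5.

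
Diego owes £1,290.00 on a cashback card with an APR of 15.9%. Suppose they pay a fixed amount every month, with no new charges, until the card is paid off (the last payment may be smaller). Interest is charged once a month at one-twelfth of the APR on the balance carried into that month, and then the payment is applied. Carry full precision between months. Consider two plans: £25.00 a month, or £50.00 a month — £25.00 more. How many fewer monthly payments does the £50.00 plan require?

56 fewer payments

Monthly rate r = 15.9%/12 = 1.325% = 0.01325.
At £25.00/mo: n = ⌈−ln(1 − rB₀/P)/ln(1+r)⌉ = 88 payments (last £11.22); total interest = total paid − £1,290.00 = £896.22.
At £50.00/mo: 32 payments (last £39.07); total interest £299.07.
Payments saved = 88 − 32 = 56.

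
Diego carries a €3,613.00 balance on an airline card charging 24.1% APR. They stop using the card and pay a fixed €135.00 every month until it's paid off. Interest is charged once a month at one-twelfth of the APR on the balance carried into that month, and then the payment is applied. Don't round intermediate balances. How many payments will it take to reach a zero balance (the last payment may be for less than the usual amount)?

Monthly rate r = 24.1%/12 = 2.00833% = 0.0200833.
Recurrence: B ← B·(1+r) − €135.00.
Month 1: interest €72.56; balance after payment €3,550.56.
Month 2: interest €71.31; balance after payment €3,486.87.
Closed form: n = −ln(1 − rB₀/P)/ln(1+r) = −ln(0.46251)/ln(1.02008) ≈ 38.779, so the balance reaches zero during payment 39.

39 payments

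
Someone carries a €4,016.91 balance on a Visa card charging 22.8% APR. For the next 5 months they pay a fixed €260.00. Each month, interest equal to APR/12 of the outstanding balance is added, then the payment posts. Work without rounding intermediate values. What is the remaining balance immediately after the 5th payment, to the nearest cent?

€3,062.95

Monthly rate r = 22.8%/12 = 1.9% = 0.019.
Each month: B ← B·(1+r) − €260.00.
Month 1: interest €76.32; balance after payment €3,833.23.
Month 2: interest €72.83; balance after payment €3,646.06.
Month 3: interest €69.28; balance after payment €3,455.34.
Month 4: interest €65.65; balance after payment €3,260.99.
Month 5: interest €61.96; balance after payment €3,062.95.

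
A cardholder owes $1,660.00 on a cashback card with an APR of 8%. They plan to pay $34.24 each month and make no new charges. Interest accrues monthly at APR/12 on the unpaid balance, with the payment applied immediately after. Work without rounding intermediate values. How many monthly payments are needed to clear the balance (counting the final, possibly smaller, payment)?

Monthly rate r = 8%/12 = 0.666667% = 0.00666667.
Recurrence: B ← B·(1+r) − $34.24.
Month 1: interest $11.07; balance after payment $1,636.83.
Month 2: interest $10.91; balance after payment $1,613.50.
Closed form: n = −ln(1 − rB₀/P)/ln(1+r) = −ln(0.67679)/ln(1.00667) ≈ 58.754, so the balance reaches zero during payment 59.

59 months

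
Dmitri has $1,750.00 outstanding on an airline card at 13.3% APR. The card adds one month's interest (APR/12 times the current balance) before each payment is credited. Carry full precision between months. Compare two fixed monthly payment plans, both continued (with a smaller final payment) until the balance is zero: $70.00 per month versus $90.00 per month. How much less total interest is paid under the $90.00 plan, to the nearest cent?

$78.78

Monthly rate r = 13.3%/12 = 1.10833% = 0.0110833.
At $70.00/mo: n = ⌈−ln(1 − rB₀/P)/ln(1+r)⌉ = 30 payments (last $30.66); total interest = total paid − $1,750.00 = $310.66.
At $90.00/mo: 23 payments (last $1.88); total interest $231.88.
Interest saved = $310.66 − $231.88 = $78.78.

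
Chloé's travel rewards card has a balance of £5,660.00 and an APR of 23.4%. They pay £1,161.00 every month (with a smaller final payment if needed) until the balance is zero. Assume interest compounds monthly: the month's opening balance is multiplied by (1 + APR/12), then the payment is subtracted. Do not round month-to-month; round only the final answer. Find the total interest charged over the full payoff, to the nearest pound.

£347

Monthly rate r = 23.4%/12 = 1.95% = 0.0195.
Payoff takes n = ⌈−ln(1 − rB₀/P)/ln(1+r)⌉ = ⌈5.172⌉ = 6 payments; the last is £201.80.
Total paid = 5·£1,161.00 + £201.80 = £6,006.80.
Total interest = total paid − principal = £6,006.80 − £5,660.00 = £346.80.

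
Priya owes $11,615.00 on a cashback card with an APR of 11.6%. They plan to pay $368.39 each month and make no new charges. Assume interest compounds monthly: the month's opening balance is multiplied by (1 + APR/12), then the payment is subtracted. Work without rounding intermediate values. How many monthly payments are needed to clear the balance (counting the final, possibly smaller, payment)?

Monthly rate r = 11.6%/12 = 0.966667% = 0.00966667.
Recurrence: B ← B·(1+r) − $368.39.
Month 1: interest $112.28; balance after payment $11,358.89.
Month 2: interest $109.80; balance after payment $11,100.30.
Closed form: n = −ln(1 − rB₀/P)/ln(1+r) = −ln(0.69522)/ln(1.00967) ≈ 37.788, so the balance reaches zero during payment 38.

38 payments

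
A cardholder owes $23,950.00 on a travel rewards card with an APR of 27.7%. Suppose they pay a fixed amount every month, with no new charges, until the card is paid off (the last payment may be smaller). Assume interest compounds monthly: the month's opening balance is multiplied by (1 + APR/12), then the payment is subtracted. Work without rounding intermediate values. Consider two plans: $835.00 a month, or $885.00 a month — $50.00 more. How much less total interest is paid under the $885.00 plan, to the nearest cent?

$1,696.18

Monthly rate r = 27.7%/12 = 2.30833% = 0.0230833.
At $835.00/mo: n = ⌈−ln(1 − rB₀/P)/ln(1+r)⌉ = 48 payments (last $455.84); total interest = total paid − $23,950.00 = $15,750.84.
At $885.00/mo: 43 payments (last $834.66); total interest $14,054.66.
Interest saved = $15,750.84 − $14,054.66 = $1,696.18.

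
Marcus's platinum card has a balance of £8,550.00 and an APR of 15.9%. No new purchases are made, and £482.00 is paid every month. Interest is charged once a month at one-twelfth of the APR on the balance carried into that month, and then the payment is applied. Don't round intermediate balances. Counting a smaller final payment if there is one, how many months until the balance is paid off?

Monthly rate r = 15.9%/12 = 1.325% = 0.01325.
Recurrence: B ← B·(1+r) − £482.00.
Month 1: interest £113.29; balance after payment £8,181.29.
Month 2: interest £108.40; balance after payment £7,807.69.
Closed form: n = −ln(1 − rB₀/P)/ln(1+r) = −ln(0.76496)/ln(1.01325) ≈ 20.355, so the balance reaches zero during payment 21.

21 payments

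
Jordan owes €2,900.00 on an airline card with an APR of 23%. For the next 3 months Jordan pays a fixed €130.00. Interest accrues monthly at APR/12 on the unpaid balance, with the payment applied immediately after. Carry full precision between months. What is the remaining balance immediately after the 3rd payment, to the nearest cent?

€2,672.44

Monthly rate r = 23%/12 = 1.91667% = 0.0191667.
Each month: B ← B·(1+r) − €130.00.
Month 1: interest €55.58; balance after payment €2,825.58.
Month 2: interest €54.16; balance after payment €2,749.74.
Month 3: interest €52.70; balance after payment €2,672.44.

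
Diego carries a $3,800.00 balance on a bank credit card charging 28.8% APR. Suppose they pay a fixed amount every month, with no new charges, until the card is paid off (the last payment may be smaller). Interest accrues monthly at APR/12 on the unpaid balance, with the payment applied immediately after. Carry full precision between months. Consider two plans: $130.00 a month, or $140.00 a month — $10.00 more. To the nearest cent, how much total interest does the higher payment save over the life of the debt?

Monthly rate r = 28.8%/12 = 2.4% = 0.024.
At $130.00/mo: n = ⌈−ln(1 − rB₀/P)/ln(1+r)⌉ = 51 payments (last $127.68); total interest = total paid − $3,800.00 = $2,827.68.
At $140.00/mo: 45 payments (last $61.71); total interest $2,421.71.
Interest saved = $2,827.68 − $2,421.71 = $405.97.

$405.97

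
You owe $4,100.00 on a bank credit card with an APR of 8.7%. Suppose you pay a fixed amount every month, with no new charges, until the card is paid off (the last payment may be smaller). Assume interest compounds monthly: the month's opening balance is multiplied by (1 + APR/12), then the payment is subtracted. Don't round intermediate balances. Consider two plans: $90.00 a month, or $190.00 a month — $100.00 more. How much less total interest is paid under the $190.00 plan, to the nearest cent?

Monthly rate r = 8.7%/12 = 0.725% = 0.00725.
At $90.00/mo: n = ⌈−ln(1 − rB₀/P)/ln(1+r)⌉ = 56 payments (last $44.69); total interest = total paid − $4,100.00 = $894.69.
At $190.00/mo: 24 payments (last $104.97); total interest $374.97.
Interest saved = $894.69 − $374.97 = $519.72.

$519.72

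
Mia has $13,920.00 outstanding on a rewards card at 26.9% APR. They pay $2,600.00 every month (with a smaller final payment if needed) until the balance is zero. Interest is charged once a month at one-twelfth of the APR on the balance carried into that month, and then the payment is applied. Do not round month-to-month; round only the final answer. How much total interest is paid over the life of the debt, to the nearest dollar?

$1,080

Monthly rate r = 26.9%/12 = 2.24167% = 0.0224167.
Payoff takes n = ⌈−ln(1 − rB₀/P)/ln(1+r)⌉ = ⌈5.767⌉ = 6 payments; the last is $1,999.53.
Total paid = 5·$2,600.00 + $1,999.53 = $14,999.53.
Total interest = total paid − principal = $14,999.53 − $13,920.00 = $1,079.53.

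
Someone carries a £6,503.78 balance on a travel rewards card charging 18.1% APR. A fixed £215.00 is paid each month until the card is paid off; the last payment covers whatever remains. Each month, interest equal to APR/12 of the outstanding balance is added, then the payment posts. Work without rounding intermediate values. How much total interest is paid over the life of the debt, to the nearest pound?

Monthly rate r = 18.1%/12 = 1.50833% = 0.0150833.
Payoff takes n = ⌈−ln(1 − rB₀/P)/ln(1+r)⌉ = ⌈40.700⌉ = 41 payments; the last is £150.84.
Total paid = 40·£215.00 + £150.84 = £8,750.84.
Total interest = total paid − principal = £8,750.84 − £6,503.78 = £2,247.06.

£2,247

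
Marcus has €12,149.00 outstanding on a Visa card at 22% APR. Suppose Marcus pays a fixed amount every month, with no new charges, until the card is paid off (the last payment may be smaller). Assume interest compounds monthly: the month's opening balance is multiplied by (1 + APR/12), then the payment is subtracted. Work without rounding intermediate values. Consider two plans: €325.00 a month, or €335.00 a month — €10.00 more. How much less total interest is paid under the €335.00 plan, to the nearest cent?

€525.25

Monthly rate r = 22%/12 = 1.83333% = 0.0183333.
At €325.00/mo: n = ⌈−ln(1 − rB₀/P)/ln(1+r)⌉ = 64 payments (last €209.71); total interest = total paid − €12,149.00 = €8,535.71.
At €335.00/mo: 61 payments (last €59.46); total interest €8,010.46.
Interest saved = €8,535.71 − €8,010.46 = €525.25.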